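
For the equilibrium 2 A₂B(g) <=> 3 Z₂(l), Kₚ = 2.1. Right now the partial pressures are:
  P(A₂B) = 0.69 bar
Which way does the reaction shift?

at equilibrium

(Z₂ is a pure liquid — omitted from Qₚ.)
Qₚ = 1 / P(A₂B)² = 1 / (0.69)² = 2.1
Qₚ = 2.1 = Kₚ, so the system is already at equilibrium.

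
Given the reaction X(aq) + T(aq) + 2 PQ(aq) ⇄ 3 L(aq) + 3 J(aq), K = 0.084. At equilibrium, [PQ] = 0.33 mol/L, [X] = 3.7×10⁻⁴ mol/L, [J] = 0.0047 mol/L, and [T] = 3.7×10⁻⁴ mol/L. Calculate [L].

At equilibrium, K = [L]³·[J]³ / ([X]·[T]·[PQ]²) = 0.084.
([L])³·(0.0047)³ / ((3.7×10⁻⁴)·(3.7×10⁻⁴)·(0.33)²) = 0.084
[L]³ = 0.0121 ⇒ [L] = 0.23 mol/L

[L] = 0.23 mol/L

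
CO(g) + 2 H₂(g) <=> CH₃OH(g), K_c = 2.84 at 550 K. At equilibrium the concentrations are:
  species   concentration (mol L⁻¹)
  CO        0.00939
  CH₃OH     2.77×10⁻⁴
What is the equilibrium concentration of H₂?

At equilibrium, K_c = [CH₃OH] / ([CO]·[H₂]²) = 2.84.
(2.77×10⁻⁴) / ((0.00939)·([H₂])²) = 2.84
[H₂]² = 0.0104 ⇒ [H₂] = 0.102 mol L⁻¹

[H₂] = 0.102 mol L⁻¹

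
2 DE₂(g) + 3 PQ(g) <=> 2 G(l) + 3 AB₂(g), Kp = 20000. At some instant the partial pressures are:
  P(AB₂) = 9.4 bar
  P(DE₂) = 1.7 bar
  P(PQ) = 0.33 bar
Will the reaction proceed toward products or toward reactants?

(G is a pure liquid — omitted from Qp.)
Qp = P(AB₂)³ / (P(DE₂)²·P(PQ)³) = (9.4)³ / ((1.7)²·(0.33)³) = 8000
Qp = 8000 < Kp = 20000, so the forward reaction proceeds.

in the forward direction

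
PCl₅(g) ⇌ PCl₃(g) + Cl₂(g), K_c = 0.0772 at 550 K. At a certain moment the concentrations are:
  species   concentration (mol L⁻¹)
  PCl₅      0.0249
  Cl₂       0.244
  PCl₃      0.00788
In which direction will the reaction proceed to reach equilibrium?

at equilibrium

Q_c = [PCl₃]·[Cl₂] / [PCl₅] = (0.00788)·(0.244) / (0.0249) = 0.0772
Q_c = 0.0772 = K_c, so the system is already at equilibrium.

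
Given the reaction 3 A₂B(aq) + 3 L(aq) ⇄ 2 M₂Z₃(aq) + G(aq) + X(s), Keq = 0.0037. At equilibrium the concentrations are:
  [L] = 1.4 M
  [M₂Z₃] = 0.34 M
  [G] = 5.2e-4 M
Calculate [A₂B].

[A₂B] = 0.18 M

(X is a pure solid — omitted from Keq.)
At equilibrium, Keq = [M₂Z₃]²·[G] / ([A₂B]³·[L]³) = 0.0037.
(0.34)²·(5.2e-4) / (([A₂B])³·(1.4)³) = 0.0037
[A₂B]³ = 0.00592 ⇒ [A₂B] = 0.18 M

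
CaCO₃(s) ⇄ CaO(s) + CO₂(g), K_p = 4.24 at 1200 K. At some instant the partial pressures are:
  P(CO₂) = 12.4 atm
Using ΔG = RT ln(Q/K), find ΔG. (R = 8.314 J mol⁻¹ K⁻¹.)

(CaCO₃, CaO are pure solids — omitted from Q_p.)
Q_p = P(CO₂) = 12.4
ΔG = RT ln(Q_p/K_p) = (8.314 J mol⁻¹ K⁻¹)(1200 K) × ln(12.4/4.24)
   = (9.977 kJ/mol)(1.073) = 10.7 kJ/mol
ΔG > 0, so the forward reaction is non-spontaneous (proceeds in reverse).

ΔG = 10.7 kJ/mol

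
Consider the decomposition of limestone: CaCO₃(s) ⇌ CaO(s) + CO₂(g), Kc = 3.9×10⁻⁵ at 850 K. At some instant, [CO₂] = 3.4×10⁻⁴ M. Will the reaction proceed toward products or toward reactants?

to the left

(CaCO₃, CaO are pure solids — omitted from Qc.)
Qc = [CO₂] = 3.4×10⁻⁴
Qc = 3.4×10⁻⁴ > Kc = 3.9×10⁻⁵, so the reverse reaction proceeds.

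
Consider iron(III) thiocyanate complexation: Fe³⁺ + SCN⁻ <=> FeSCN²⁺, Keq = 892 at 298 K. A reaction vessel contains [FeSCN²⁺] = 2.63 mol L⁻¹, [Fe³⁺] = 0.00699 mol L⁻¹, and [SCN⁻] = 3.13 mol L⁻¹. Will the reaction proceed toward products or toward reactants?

Q = [FeSCN²⁺] / ([Fe³⁺]·[SCN⁻]) = (2.63) / ((0.00699)·(3.13)) = 120
Q = 120 < Keq = 892, so the forward reaction proceeds.

forward (toward products)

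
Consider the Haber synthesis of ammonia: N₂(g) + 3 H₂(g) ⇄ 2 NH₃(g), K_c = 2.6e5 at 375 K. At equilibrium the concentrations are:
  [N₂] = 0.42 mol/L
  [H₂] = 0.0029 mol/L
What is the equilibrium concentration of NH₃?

At equilibrium, K_c = [NH₃]² / ([N₂]·[H₂]³) = 2.6e5.
([NH₃])² / ((0.42)·(0.0029)³) = 2.6e5
[NH₃]² = 0.00266 ⇒ [NH₃] = 0.052 mol/L

[NH₃] = 0.052 mol/L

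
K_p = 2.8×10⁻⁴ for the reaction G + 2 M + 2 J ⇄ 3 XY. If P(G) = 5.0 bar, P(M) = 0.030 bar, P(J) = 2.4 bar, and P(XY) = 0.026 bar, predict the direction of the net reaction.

Q_p = P(XY)³ / (P(G)·P(M)²·P(J)²) = (0.026)³ / ((5.0)·(0.030)²·(2.4)²) = 6.8×10⁻⁴
Q_p = 6.8×10⁻⁴ > K_p = 2.8×10⁻⁴, so the reverse reaction proceeds.

reverse (toward reactants)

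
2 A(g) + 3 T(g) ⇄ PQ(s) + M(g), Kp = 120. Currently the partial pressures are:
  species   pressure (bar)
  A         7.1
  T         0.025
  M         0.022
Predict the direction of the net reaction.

in the forward direction

(PQ is a pure solid — omitted from Qp.)
Qp = P(M) / (P(A)²·P(T)³) = (0.022) / ((7.1)²·(0.025)³) = 28
Qp = 28 < Kp = 120, so the forward reaction proceeds.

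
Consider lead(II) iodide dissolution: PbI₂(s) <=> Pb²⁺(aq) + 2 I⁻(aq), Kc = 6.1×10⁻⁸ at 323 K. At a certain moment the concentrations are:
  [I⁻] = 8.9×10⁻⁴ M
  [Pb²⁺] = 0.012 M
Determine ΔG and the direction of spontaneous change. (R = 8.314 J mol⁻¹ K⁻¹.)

ΔG = -4.99 kJ/mol; the forward reaction is spontaneous

(PbI₂ is a pure solid — omitted from Qc.)
Qc = [Pb²⁺]·[I⁻]² = (0.012)·(8.9×10⁻⁴)² = 9.51×10⁻⁹
ΔG = RT ln(Qc/Kc) = (8.314 J mol⁻¹ K⁻¹)(323 K) × ln(9.51×10⁻⁹/6.1×10⁻⁸)
   = (2.685 kJ/mol)(-1.859) = -4.99 kJ/mol
ΔG < 0, so the forward reaction is spontaneous (proceeds forward).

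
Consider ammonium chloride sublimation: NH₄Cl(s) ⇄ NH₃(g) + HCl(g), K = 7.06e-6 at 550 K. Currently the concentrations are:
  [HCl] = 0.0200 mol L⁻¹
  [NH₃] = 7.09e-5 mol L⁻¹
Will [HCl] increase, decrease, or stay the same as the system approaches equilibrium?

increase

(NH₄Cl is a pure solid — omitted from Q.)
Q = [NH₃]·[HCl] = (7.09e-5)·(0.0200) = 1.42e-6
Q = 1.42e-6 < K = 7.06e-6: net forward reaction.
HCl is a product, so it increases.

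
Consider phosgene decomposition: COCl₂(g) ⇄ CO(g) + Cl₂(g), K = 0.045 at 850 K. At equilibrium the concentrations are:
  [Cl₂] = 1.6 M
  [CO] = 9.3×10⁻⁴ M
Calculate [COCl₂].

[COCl₂] = 0.033 M

At equilibrium, K = [CO]·[Cl₂] / [COCl₂] = 0.045.
(9.3×10⁻⁴)·(1.6) / ([COCl₂]) = 0.045
[COCl₂] = 0.0331 = 0.033 M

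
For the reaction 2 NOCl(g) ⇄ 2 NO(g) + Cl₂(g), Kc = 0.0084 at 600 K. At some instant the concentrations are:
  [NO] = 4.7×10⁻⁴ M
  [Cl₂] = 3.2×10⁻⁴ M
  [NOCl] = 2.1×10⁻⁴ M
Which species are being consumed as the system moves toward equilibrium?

Qc = [NO]²·[Cl₂] / [NOCl]² = (4.7×10⁻⁴)²·(3.2×10⁻⁴) / (2.1×10⁻⁴)² = 0.0016
Qc = 0.0016 < Kc = 0.0084: net forward reaction.

NOCl (reactants)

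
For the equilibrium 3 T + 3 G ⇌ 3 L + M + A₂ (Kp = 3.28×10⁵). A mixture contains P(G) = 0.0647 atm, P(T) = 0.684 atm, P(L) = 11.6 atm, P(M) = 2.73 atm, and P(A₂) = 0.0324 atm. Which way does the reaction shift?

Qp = P(L)³·P(M)·P(A₂) / (P(T)³·P(G)³) = (11.6)³·(2.73)·(0.0324) / ((0.684)³·(0.0647)³) = 1.59×10⁶
Qp = 1.59×10⁶ > Kp = 3.28×10⁵, so the reverse reaction proceeds.

toward reactants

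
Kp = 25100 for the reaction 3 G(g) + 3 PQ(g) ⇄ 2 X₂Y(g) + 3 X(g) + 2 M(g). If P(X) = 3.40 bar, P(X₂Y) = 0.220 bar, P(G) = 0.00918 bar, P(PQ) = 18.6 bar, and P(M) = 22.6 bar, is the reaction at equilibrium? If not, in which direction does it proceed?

reverse (toward reactants)

Qp = P(X₂Y)²·P(X)³·P(M)² / (P(G)³·P(PQ)³) = (0.220)²·(3.40)³·(22.6)² / ((0.00918)³·(18.6)³) = 1.95e5
Qp = 1.95e5 > Kp = 25100, so the reverse reaction proceeds.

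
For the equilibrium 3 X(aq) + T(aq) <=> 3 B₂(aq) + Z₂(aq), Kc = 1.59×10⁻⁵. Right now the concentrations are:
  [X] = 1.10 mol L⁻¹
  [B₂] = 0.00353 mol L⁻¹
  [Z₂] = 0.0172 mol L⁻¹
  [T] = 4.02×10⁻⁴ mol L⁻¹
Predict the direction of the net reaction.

Qc = [B₂]³·[Z₂] / ([X]³·[T]) = (0.00353)³·(0.0172) / ((1.10)³·(4.02×10⁻⁴)) = 1.41×10⁻⁶
Qc = 1.41×10⁻⁶ < Kc = 1.59×10⁻⁵, so the forward reaction proceeds.

toward products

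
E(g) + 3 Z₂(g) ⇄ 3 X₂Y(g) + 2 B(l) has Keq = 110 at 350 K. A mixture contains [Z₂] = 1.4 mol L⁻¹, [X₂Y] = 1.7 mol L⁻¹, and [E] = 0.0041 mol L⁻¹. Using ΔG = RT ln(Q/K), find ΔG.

(B is a pure liquid — omitted from Q.)
Q = [X₂Y]³ / ([E]·[Z₂]³) = (1.7)³ / ((0.0041)·(1.4)³) = 437
ΔG = RT ln(Q/Keq) = (8.314 J mol⁻¹ K⁻¹)(350 K) × ln(437/110)
   = (2.910 kJ/mol)(1.379) = 4.01 kJ/mol
ΔG > 0, so the forward reaction is non-spontaneous (proceeds in reverse).

ΔG = 4.01 kJ/mol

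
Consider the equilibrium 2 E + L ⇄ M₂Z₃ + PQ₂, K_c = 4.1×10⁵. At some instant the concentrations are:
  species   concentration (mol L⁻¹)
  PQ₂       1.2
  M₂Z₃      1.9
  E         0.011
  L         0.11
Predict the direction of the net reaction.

in the forward direction

Q_c = [M₂Z₃]·[PQ₂] / ([E]²·[L]) = (1.9)·(1.2) / ((0.011)²·(0.11)) = 1.7×10⁵
Q_c = 1.7×10⁵ < K_c = 4.1×10⁵, so the forward reaction proceeds.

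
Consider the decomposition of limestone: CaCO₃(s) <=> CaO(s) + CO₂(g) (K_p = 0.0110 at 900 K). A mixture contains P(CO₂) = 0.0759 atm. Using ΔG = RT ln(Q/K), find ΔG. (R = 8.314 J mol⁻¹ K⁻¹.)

ΔG = 14.5 kJ/mol

(CaCO₃, CaO are pure solids — omitted from Q_p.)
Q_p = P(CO₂) = 0.0759
ΔG = RT ln(Q_p/K_p) = (8.314 J mol⁻¹ K⁻¹)(900 K) × ln(0.0759/0.0110)
   = (7.483 kJ/mol)(1.932) = 14.5 kJ/mol
ΔG > 0, so the forward reaction is non-spontaneous (proceeds in reverse).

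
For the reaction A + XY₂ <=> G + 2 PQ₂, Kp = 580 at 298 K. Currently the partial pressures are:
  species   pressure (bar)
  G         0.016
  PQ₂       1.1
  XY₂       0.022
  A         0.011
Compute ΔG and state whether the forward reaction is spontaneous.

Qp = P(G)·P(PQ₂)² / (P(A)·P(XY₂)) = (0.016)·(1.1)² / ((0.011)·(0.022)) = 80.0
ΔG = RT ln(Qp/Kp) = (8.314 J mol⁻¹ K⁻¹)(298 K) × ln(80.0/580)
   = (2.478 kJ/mol)(-1.981) = -4.91 kJ/mol
ΔG < 0, so the forward reaction is spontaneous (proceeds forward).

ΔG = -4.91 kJ/mol; the forward reaction is spontaneous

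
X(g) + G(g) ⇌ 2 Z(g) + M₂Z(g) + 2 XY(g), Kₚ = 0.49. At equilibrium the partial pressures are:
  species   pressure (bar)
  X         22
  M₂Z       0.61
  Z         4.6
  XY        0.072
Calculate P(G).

At equilibrium, Kₚ = P(Z)²·P(M₂Z)·P(XY)² / (P(X)·P(G)) = 0.49.
(4.6)²·(0.61)·(0.072)² / ((22)·(P(G))) = 0.49
P(G) = 0.00621 = 0.0062 bar

P(G) = 0.0062 bar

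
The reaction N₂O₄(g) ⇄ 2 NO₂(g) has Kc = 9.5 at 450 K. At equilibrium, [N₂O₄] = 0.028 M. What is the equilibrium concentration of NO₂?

At equilibrium, Kc = [NO₂]² / [N₂O₄] = 9.5.
([NO₂])² / (0.028) = 9.5
[NO₂]² = 0.266 ⇒ [NO₂] = 0.52 M

[NO₂] = 0.52 M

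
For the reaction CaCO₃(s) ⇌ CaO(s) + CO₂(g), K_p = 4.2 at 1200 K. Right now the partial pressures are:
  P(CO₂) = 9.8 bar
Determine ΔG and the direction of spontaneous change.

(CaCO₃, CaO are pure solids — omitted from Q_p.)
Q_p = P(CO₂) = 9.80
ΔG = RT ln(Q_p/K_p) = (8.314 J mol⁻¹ K⁻¹)(1200 K) × ln(9.80/4.2)
   = (9.977 kJ/mol)(0.8473) = 8.45 kJ/mol
ΔG > 0, so the forward reaction is non-spontaneous (proceeds in reverse).

ΔG = 8.45 kJ/mol; the forward reaction is non-spontaneous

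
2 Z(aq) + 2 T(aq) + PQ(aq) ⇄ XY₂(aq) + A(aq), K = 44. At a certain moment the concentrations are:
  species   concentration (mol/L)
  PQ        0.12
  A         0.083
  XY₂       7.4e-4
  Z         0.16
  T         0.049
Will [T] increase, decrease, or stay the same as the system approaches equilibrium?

decrease

Q = [XY₂]·[A] / ([Z]²·[T]²·[PQ]) = (7.4e-4)·(0.083) / ((0.16)²·(0.049)²·(0.12)) = 8.3
Q = 8.3 < K = 44: net forward reaction.
T is a reactant, so it decreases.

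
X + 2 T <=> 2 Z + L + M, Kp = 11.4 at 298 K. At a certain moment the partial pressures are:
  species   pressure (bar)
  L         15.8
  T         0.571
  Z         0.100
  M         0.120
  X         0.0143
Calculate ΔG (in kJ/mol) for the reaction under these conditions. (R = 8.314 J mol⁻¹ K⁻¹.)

ΔG = -2.55 kJ/mol

Qp = P(Z)²·P(L)·P(M) / (P(X)·P(T)²) = (0.100)²·(15.8)·(0.120) / ((0.0143)·(0.571)²) = 4.07
ΔG = RT ln(Qp/Kp) = (8.314 J mol⁻¹ K⁻¹)(298 K) × ln(4.07/11.4)
   = (2.478 kJ/mol)(-1.030) = -2.55 kJ/mol
ΔG < 0, so the forward reaction is spontaneous (proceeds forward).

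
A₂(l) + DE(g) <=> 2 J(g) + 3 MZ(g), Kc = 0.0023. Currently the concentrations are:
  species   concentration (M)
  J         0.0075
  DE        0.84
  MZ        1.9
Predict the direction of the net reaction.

in the forward direction

(A₂ is a pure liquid — omitted from Qc.)
Qc = [J]²·[MZ]³ / [DE] = (0.0075)²·(1.9)³ / (0.84) = 4.6×10⁻⁴
Qc = 4.6×10⁻⁴ < Kc = 0.0023, so the forward reaction proceeds.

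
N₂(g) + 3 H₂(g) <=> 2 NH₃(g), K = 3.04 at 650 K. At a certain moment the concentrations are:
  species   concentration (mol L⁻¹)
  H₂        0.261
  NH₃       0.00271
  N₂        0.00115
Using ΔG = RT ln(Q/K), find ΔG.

ΔG = -11.5 kJ/mol

Q = [NH₃]² / ([N₂]·[H₂]³) = (0.00271)² / ((0.00115)·(0.261)³) = 0.359
ΔG = RT ln(Q/K) = (8.314 J mol⁻¹ K⁻¹)(650 K) × ln(0.359/3.04)
   = (5.404 kJ/mol)(-2.136) = -11.5 kJ/mol
ΔG < 0, so the forward reaction is spontaneous (proceeds forward).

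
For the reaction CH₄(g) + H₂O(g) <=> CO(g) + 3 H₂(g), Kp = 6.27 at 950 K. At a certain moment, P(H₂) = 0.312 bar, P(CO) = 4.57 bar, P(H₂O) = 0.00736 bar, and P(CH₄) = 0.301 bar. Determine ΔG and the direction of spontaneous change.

Qp = P(CO)·P(H₂)³ / (P(CH₄)·P(H₂O)) = (4.57)·(0.312)³ / ((0.301)·(0.00736)) = 62.7
ΔG = RT ln(Qp/Kp) = (8.314 J mol⁻¹ K⁻¹)(950 K) × ln(62.7/6.27)
   = (7.898 kJ/mol)(2.303) = 18.2 kJ/mol
ΔG > 0, so the forward reaction is non-spontaneous (proceeds in reverse).

ΔG = 18.2 kJ/mol; the forward reaction is non-spontaneous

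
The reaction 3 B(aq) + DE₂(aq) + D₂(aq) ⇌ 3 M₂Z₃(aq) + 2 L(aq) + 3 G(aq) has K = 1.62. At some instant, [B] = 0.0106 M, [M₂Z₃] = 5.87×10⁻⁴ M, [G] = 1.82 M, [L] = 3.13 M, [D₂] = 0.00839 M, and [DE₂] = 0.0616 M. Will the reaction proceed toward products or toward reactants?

toward reactants

Q = [M₂Z₃]³·[L]²·[G]³ / ([B]³·[DE₂]·[D₂]) = (5.87×10⁻⁴)³·(3.13)²·(1.82)³ / ((0.0106)³·(0.0616)·(0.00839)) = 19.4
Q = 19.4 > K = 1.62, so the reverse reaction proceeds.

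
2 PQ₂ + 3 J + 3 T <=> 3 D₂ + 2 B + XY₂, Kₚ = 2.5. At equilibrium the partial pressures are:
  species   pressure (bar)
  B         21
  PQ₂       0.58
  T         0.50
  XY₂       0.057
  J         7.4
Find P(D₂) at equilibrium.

At equilibrium, Kₚ = P(D₂)³·P(B)²·P(XY₂) / (P(PQ₂)²·P(J)³·P(T)³) = 2.5.
(P(D₂))³·(21)²·(0.057) / ((0.58)²·(7.4)³·(0.50)³) = 2.5
P(D₂)³ = 1.69 ⇒ P(D₂) = 1.2 bar

P(D₂) = 1.2 bar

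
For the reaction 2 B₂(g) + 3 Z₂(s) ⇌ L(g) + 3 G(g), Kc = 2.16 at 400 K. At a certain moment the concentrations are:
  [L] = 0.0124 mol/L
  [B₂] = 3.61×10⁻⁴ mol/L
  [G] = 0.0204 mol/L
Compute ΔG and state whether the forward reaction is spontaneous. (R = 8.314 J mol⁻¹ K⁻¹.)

ΔG = -3.27 kJ/mol; the forward reaction is spontaneous

(Z₂ is a pure solid — omitted from Qc.)
Qc = [L]·[G]³ / [B₂]² = (0.0124)·(0.0204)³ / (3.61×10⁻⁴)² = 0.808
ΔG = RT ln(Qc/Kc) = (8.314 J mol⁻¹ K⁻¹)(400 K) × ln(0.808/2.16)
   = (3.326 kJ/mol)(-0.9833) = -3.27 kJ/mol
ΔG < 0, so the forward reaction is spontaneous (proceeds forward).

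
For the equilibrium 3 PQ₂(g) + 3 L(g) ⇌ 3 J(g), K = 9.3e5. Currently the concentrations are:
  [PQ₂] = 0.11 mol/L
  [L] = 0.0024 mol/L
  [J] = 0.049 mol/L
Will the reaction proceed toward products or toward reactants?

to the left

Q = [J]³ / ([PQ₂]³·[L]³) = (0.049)³ / ((0.11)³·(0.0024)³) = 6.4e6
Q = 6.4e6 > K = 9.3e5, so the reverse reaction proceeds.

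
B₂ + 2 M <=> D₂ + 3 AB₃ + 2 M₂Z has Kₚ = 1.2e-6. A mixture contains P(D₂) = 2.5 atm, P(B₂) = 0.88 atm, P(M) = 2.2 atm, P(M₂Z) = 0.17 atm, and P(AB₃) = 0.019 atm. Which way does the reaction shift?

toward products

Qₚ = P(D₂)·P(AB₃)³·P(M₂Z)² / (P(B₂)·P(M)²) = (2.5)·(0.019)³·(0.17)² / ((0.88)·(2.2)²) = 1.2e-7
Qₚ = 1.2e-7 < Kₚ = 1.2e-6, so the forward reaction proceeds.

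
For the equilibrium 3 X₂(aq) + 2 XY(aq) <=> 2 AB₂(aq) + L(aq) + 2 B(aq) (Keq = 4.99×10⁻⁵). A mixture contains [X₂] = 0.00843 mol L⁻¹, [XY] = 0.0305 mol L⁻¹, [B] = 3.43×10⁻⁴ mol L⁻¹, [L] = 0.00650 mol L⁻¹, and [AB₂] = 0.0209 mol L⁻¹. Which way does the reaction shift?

Q = [AB₂]²·[L]·[B]² / ([X₂]³·[XY]²) = (0.0209)²·(0.00650)·(3.43×10⁻⁴)² / ((0.00843)³·(0.0305)²) = 5.99×10⁻⁴
Q = 5.99×10⁻⁴ > Keq = 4.99×10⁻⁵, so the reverse reaction proceeds.

toward reactants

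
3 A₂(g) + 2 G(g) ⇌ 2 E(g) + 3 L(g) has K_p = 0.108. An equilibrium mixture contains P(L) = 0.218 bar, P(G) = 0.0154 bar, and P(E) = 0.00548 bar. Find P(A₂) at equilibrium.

At equilibrium, K_p = P(E)²·P(L)³ / (P(A₂)³·P(G)²) = 0.108.
(0.00548)²·(0.218)³ / ((P(A₂))³·(0.0154)²) = 0.108
P(A₂)³ = 0.0121 ⇒ P(A₂) = 0.230 bar

P(A₂) = 0.230 bar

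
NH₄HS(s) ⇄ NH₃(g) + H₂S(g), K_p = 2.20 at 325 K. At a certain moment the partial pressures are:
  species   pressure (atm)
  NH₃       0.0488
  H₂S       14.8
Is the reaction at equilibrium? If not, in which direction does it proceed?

in the forward direction

(NH₄HS is a pure solid — omitted from Q_p.)
Q_p = P(NH₃)·P(H₂S) = (0.0488)·(14.8) = 0.722
Q_p = 0.722 < K_p = 2.20, so the forward reaction proceeds.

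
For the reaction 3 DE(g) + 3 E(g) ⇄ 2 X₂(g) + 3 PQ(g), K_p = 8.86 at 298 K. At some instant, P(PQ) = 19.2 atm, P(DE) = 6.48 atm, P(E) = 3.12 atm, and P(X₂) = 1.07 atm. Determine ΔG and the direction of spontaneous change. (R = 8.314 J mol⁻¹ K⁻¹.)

Q_p = P(X₂)²·P(PQ)³ / (P(DE)³·P(E)³) = (1.07)²·(19.2)³ / ((6.48)³·(3.12)³) = 0.981
ΔG = RT ln(Q_p/K_p) = (8.314 J mol⁻¹ K⁻¹)(298 K) × ln(0.981/8.86)
   = (2.478 kJ/mol)(-2.201) = -5.45 kJ/mol
ΔG < 0, so the forward reaction is spontaneous (proceeds forward).

ΔG = -5.45 kJ/mol; the forward reaction is spontaneous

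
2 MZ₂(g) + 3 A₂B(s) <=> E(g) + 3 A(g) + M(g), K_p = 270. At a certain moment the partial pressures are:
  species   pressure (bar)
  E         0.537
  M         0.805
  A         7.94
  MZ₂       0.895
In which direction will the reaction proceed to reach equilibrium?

at equilibrium

(A₂B is a pure solid — omitted from Q_p.)
Q_p = P(E)·P(A)³·P(M) / P(MZ₂)² = (0.537)·(7.94)³·(0.805) / (0.895)² = 270
Q_p = 270 = K_p, so the system is already at equilibrium.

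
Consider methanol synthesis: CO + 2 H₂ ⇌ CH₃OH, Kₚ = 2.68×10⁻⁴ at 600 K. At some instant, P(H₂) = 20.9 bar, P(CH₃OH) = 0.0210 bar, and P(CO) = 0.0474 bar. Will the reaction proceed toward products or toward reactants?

Qₚ = P(CH₃OH) / (P(CO)·P(H₂)²) = (0.0210) / ((0.0474)·(20.9)²) = 0.00101
Qₚ = 0.00101 > Kₚ = 2.68×10⁻⁴, so the reverse reaction proceeds.

reverse (toward reactants)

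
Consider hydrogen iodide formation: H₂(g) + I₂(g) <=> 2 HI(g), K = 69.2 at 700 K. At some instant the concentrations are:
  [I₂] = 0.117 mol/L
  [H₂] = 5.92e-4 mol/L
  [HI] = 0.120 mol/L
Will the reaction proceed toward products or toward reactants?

in the reverse direction

Q = [HI]² / ([H₂]·[I₂]) = (0.120)² / ((5.92e-4)·(0.117)) = 208
Q = 208 > K = 69.2, so the reverse reaction proceeds.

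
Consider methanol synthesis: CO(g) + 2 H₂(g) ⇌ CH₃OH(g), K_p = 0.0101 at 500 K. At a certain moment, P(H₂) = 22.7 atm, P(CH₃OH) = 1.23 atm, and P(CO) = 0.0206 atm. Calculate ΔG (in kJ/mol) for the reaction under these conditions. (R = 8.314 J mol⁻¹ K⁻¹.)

Q_p = P(CH₃OH) / (P(CO)·P(H₂)²) = (1.23) / ((0.0206)·(22.7)²) = 0.116
ΔG = RT ln(Q_p/K_p) = (8.314 J mol⁻¹ K⁻¹)(500 K) × ln(0.116/0.0101)
   = (4.157 kJ/mol)(2.441) = 10.1 kJ/mol
ΔG > 0, so the forward reaction is non-spontaneous (proceeds in reverse).

ΔG = 10.1 kJ/mol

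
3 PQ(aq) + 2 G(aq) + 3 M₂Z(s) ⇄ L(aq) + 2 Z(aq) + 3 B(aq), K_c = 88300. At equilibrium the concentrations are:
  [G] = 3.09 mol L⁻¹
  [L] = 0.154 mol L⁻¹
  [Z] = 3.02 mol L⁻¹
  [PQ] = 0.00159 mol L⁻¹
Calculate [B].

[B] = 0.134 mol L⁻¹

(M₂Z is a pure solid — omitted from K_c.)
At equilibrium, K_c = [L]·[Z]²·[B]³ / ([PQ]³·[G]²) = 88300.
(0.154)·(3.02)²·([B])³ / ((0.00159)³·(3.09)²) = 88300
[B]³ = 0.00241 ⇒ [B] = 0.134 mol L⁻¹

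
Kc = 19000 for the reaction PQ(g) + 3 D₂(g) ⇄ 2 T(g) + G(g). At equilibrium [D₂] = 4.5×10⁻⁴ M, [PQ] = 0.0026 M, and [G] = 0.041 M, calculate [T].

At equilibrium, Kc = [T]²·[G] / ([PQ]·[D₂]³) = 19000.
([T])²·(0.041) / ((0.0026)·(4.5×10⁻⁴)³) = 19000
[T]² = 1.10×10⁻⁷ ⇒ [T] = 3.3×10⁻⁴ M

[T] = 3.3×10⁻⁴ M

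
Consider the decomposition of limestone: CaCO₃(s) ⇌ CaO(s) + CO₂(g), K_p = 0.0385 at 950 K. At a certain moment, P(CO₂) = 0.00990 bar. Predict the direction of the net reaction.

in the forward direction

(CaCO₃, CaO are pure solids — omitted from Q_p.)
Q_p = P(CO₂) = 0.00990
Q_p = 0.00990 < K_p = 0.0385, so the forward reaction proceeds.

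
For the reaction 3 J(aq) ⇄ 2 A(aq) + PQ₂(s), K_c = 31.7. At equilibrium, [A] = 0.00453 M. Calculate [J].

(PQ₂ is a pure solid — omitted from K_c.)
At equilibrium, K_c = [A]² / [J]³ = 31.7.
(0.00453)² / ([J])³ = 31.7
[J]³ = 6.47×10⁻⁷ ⇒ [J] = 0.00865 M

[J] = 0.00865 M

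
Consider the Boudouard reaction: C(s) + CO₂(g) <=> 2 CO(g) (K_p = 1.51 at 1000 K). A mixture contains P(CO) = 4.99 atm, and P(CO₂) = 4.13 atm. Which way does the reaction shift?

(C is a pure solid — omitted from Q_p.)
Q_p = P(CO)² / P(CO₂) = (4.99)² / (4.13) = 6.03
Q_p = 6.03 > K_p = 1.51, so the reverse reaction proceeds.

to the left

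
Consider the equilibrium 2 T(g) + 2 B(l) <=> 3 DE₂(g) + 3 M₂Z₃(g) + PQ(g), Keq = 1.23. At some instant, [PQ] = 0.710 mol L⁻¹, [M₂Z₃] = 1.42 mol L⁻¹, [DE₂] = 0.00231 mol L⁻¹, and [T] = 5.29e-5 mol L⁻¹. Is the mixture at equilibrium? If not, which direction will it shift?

(B is a pure liquid — omitted from Q.)
Q = [DE₂]³·[M₂Z₃]³·[PQ] / [T]² = (0.00231)³·(1.42)³·(0.710) / (5.29e-5)² = 8.95
Q = 8.95 > Keq = 1.23: net reverse reaction.

no; Q > K, reaction proceeds in reverse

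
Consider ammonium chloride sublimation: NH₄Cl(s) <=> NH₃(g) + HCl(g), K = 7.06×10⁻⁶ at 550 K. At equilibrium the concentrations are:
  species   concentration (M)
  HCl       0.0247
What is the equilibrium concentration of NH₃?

(NH₄Cl is a pure solid — omitted from K.)
At equilibrium, K = [NH₃]·[HCl] = 7.06×10⁻⁶.
([NH₃])·(0.0247) = 7.06×10⁻⁶
[NH₃] = 2.86×10⁻⁴ M

[NH₃] = 2.86×10⁻⁴ M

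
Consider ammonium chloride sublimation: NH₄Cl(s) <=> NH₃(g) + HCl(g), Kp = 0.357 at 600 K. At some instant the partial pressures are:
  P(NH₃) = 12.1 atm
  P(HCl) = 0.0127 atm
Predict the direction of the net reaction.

in the forward direction

(NH₄Cl is a pure solid — omitted from Qp.)
Qp = P(NH₃)·P(HCl) = (12.1)·(0.0127) = 0.154
Qp = 0.154 < Kp = 0.357, so the forward reaction proceeds.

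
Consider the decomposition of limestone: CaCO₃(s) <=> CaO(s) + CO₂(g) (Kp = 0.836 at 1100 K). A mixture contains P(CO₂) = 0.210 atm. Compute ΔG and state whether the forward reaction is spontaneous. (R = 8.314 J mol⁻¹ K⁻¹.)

(CaCO₃, CaO are pure solids — omitted from Qp.)
Qp = P(CO₂) = 0.210
ΔG = RT ln(Qp/Kp) = (8.314 J mol⁻¹ K⁻¹)(1100 K) × ln(0.210/0.836)
   = (9.145 kJ/mol)(-1.382) = -12.6 kJ/mol
ΔG < 0, so the forward reaction is spontaneous (proceeds forward).

ΔG = -12.6 kJ/mol; the forward reaction is spontaneous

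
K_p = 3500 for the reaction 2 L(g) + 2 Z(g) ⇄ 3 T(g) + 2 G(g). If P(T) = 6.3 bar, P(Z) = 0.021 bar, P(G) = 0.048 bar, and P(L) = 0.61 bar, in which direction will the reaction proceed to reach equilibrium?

Q_p = P(T)³·P(G)² / (P(L)²·P(Z)²) = (6.3)³·(0.048)² / ((0.61)²·(0.021)²) = 3500
Q_p = 3500 = K_p, so the system is already at equilibrium.

no net change (already at equilibrium)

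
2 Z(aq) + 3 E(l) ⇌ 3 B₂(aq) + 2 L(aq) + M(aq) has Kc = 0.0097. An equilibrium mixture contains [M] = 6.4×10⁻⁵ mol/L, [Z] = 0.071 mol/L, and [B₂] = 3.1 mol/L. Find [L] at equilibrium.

(E is a pure liquid — omitted from Kc.)
At equilibrium, Kc = [B₂]³·[L]²·[M] / [Z]² = 0.0097.
(3.1)³·([L])²·(6.4×10⁻⁵) / (0.071)² = 0.0097
[L]² = 0.0256 ⇒ [L] = 0.16 mol/L

[L] = 0.16 mol/L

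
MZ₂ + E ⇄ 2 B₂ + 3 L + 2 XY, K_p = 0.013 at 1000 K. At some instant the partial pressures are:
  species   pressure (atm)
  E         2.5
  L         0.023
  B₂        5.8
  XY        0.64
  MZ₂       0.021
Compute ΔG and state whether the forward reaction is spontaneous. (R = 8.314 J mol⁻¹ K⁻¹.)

Q_p = P(B₂)²·P(L)³·P(XY)² / (P(MZ₂)·P(E)) = (5.8)²·(0.023)³·(0.64)² / ((0.021)·(2.5)) = 0.00319
ΔG = RT ln(Q_p/K_p) = (8.314 J mol⁻¹ K⁻¹)(1000 K) × ln(0.00319/0.013)
   = (8.314 kJ/mol)(-1.405) = -11.7 kJ/mol
ΔG < 0, so the forward reaction is spontaneous (proceeds forward).

ΔG = -11.7 kJ/mol; the forward reaction is spontaneous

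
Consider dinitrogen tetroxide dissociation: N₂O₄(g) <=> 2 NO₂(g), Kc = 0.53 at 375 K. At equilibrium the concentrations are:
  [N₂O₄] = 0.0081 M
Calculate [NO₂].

At equilibrium, Kc = [NO₂]² / [N₂O₄] = 0.53.
([NO₂])² / (0.0081) = 0.53
[NO₂]² = 0.00429 ⇒ [NO₂] = 0.066 M

[NO₂] = 0.066 M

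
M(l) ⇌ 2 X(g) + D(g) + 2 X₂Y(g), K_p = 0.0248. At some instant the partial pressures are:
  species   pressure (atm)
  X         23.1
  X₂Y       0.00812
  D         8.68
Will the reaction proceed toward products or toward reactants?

toward reactants

(M is a pure liquid — omitted from Q_p.)
Q_p = P(X)²·P(D)·P(X₂Y)² = (23.1)²·(8.68)·(0.00812)² = 0.305
Q_p = 0.305 > K_p = 0.0248, so the reverse reaction proceeds.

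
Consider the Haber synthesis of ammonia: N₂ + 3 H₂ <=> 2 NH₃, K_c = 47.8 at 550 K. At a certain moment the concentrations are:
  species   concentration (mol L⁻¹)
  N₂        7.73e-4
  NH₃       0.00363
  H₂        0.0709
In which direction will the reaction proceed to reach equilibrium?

Q_c = [NH₃]² / ([N₂]·[H₂]³) = (0.00363)² / ((7.73e-4)·(0.0709)³) = 47.8
Q_c = 47.8 = K_c, so the system is already at equilibrium.

neither direction; the system is at equilibrium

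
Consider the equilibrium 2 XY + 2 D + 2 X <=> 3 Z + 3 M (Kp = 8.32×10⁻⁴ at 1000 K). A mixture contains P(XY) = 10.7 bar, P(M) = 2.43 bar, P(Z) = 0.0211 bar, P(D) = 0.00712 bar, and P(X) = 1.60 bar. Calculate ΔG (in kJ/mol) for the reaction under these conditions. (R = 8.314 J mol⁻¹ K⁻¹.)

Qp = P(Z)³·P(M)³ / (P(XY)²·P(D)²·P(X)²) = (0.0211)³·(2.43)³ / ((10.7)²·(0.00712)²·(1.60)²) = 0.00907
ΔG = RT ln(Qp/Kp) = (8.314 J mol⁻¹ K⁻¹)(1000 K) × ln(0.00907/8.32×10⁻⁴)
   = (8.314 kJ/mol)(2.389) = 19.9 kJ/mol
ΔG > 0, so the forward reaction is non-spontaneous (proceeds in reverse).

ΔG = 19.9 kJ/mol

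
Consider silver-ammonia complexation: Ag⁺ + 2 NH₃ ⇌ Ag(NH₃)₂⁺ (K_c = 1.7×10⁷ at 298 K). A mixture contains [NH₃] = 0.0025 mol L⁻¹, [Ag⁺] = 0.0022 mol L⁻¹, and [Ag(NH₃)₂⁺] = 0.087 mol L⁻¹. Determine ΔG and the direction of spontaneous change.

ΔG = -2.45 kJ/mol; the forward reaction is spontaneous

Q_c = [Ag(NH₃)₂⁺] / ([Ag⁺]·[NH₃]²) = (0.087) / ((0.0022)·(0.0025)²) = 6.33×10⁶
ΔG = RT ln(Q_c/K_c) = (8.314 J mol⁻¹ K⁻¹)(298 K) × ln(6.33×10⁶/1.7×10⁷)
   = (2.478 kJ/mol)(-0.9879) = -2.45 kJ/mol
ΔG < 0, so the forward reaction is spontaneous (proceeds forward).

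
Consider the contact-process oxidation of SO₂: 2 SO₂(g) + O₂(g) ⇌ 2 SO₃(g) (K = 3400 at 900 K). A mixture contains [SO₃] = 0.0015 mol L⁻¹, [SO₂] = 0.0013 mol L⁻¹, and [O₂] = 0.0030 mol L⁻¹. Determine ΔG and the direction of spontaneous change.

Q = [SO₃]² / ([SO₂]²·[O₂]) = (0.0015)² / ((0.0013)²·(0.0030)) = 444
ΔG = RT ln(Q/K) = (8.314 J mol⁻¹ K⁻¹)(900 K) × ln(444/3400)
   = (7.483 kJ/mol)(-2.036) = -15.2 kJ/mol
ΔG < 0, so the forward reaction is spontaneous (proceeds forward).

ΔG = -15.2 kJ/mol; the forward reaction is spontaneous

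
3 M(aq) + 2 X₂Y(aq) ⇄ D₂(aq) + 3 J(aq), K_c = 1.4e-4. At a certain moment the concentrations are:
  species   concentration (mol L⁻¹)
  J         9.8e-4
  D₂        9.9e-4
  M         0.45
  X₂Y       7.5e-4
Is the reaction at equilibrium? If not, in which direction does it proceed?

forward (toward products)

Q_c = [D₂]·[J]³ / ([M]³·[X₂Y]²) = (9.9e-4)·(9.8e-4)³ / ((0.45)³·(7.5e-4)²) = 1.8e-5
Q_c = 1.8e-5 < K_c = 1.4e-4, so the forward reaction proceeds.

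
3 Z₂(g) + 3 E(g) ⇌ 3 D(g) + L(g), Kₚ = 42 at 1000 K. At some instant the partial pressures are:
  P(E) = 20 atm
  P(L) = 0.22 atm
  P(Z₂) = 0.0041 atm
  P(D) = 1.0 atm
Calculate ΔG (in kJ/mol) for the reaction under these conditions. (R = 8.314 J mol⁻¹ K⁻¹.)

ΔG = 18.7 kJ/mol

Qₚ = P(D)³·P(L) / (P(Z₂)³·P(E)³) = (1.0)³·(0.22) / ((0.0041)³·(20)³) = 399
ΔG = RT ln(Qₚ/Kₚ) = (8.314 J mol⁻¹ K⁻¹)(1000 K) × ln(399/42)
   = (8.314 kJ/mol)(2.251) = 18.7 kJ/mol
ΔG > 0, so the forward reaction is non-spontaneous (proceeds in reverse).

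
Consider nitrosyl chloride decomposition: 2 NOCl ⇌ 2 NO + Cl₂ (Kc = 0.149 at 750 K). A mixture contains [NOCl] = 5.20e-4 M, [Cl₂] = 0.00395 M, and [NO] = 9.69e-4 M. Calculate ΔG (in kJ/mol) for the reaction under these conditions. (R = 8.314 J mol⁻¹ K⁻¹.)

Qc = [NO]²·[Cl₂] / [NOCl]² = (9.69e-4)²·(0.00395) / (5.20e-4)² = 0.0137
ΔG = RT ln(Qc/Kc) = (8.314 J mol⁻¹ K⁻¹)(750 K) × ln(0.0137/0.149)
   = (6.236 kJ/mol)(-2.387) = -14.9 kJ/mol
ΔG < 0, so the forward reaction is spontaneous (proceeds forward).

ΔG = -14.9 kJ/mol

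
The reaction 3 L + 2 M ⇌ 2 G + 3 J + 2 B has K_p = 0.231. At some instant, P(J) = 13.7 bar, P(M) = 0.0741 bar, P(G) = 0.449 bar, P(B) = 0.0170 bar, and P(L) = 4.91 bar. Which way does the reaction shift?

neither direction; the system is at equilibrium

Q_p = P(G)²·P(J)³·P(B)² / (P(L)³·P(M)²) = (0.449)²·(13.7)³·(0.0170)² / ((4.91)³·(0.0741)²) = 0.231
Q_p = 0.231 = K_p, so the system is already at equilibrium.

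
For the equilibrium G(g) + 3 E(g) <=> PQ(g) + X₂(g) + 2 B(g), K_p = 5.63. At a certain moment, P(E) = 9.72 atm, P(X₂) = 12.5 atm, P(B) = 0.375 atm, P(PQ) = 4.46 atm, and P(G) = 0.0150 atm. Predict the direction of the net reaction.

to the right

Q_p = P(PQ)·P(X₂)·P(B)² / (P(G)·P(E)³) = (4.46)·(12.5)·(0.375)² / ((0.0150)·(9.72)³) = 0.569
Q_p = 0.569 < K_p = 5.63, so the forward reaction proceeds.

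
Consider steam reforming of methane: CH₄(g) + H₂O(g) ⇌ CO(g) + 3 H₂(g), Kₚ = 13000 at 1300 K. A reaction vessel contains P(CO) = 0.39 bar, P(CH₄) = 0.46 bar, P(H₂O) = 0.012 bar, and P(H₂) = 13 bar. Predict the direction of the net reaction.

reverse (toward reactants)

Qₚ = P(CO)·P(H₂)³ / (P(CH₄)·P(H₂O)) = (0.39)·(13)³ / ((0.46)·(0.012)) = 1.6×10⁵
Qₚ = 1.6×10⁵ > Kₚ = 13000, so the reverse reaction proceeds.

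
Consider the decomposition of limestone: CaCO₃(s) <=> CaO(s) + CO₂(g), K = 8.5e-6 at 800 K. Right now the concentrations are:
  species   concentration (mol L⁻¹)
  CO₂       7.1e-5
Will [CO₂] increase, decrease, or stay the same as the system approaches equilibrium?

(CaCO₃, CaO are pure solids — omitted from Q.)
Q = [CO₂] = 7.1e-5
Q = 7.1e-5 > K = 8.5e-6: net reverse reaction.
CO₂ is a product, so it decreases.

decrease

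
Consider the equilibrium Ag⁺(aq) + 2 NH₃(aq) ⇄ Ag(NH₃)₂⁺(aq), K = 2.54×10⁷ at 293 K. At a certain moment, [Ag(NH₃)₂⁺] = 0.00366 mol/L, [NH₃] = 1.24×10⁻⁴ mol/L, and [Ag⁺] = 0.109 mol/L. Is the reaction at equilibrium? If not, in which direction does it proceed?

Q = [Ag(NH₃)₂⁺] / ([Ag⁺]·[NH₃]²) = (0.00366) / ((0.109)·(1.24×10⁻⁴)²) = 2.18×10⁶
Q = 2.18×10⁶ < K = 2.54×10⁷, so the forward reaction proceeds.

forward (toward products)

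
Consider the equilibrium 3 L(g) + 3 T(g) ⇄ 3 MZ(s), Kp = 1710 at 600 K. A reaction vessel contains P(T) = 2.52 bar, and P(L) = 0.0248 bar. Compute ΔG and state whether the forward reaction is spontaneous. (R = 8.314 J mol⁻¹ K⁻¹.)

ΔG = 4.36 kJ/mol; the forward reaction is non-spontaneous

(MZ is a pure solid — omitted from Qp.)
Qp = 1 / (P(L)³·P(T)³) = 1 / ((0.0248)³·(2.52)³) = 4100
ΔG = RT ln(Qp/Kp) = (8.314 J mol⁻¹ K⁻¹)(600 K) × ln(4100/1710)
   = (4.988 kJ/mol)(0.8745) = 4.36 kJ/mol
ΔG > 0, so the forward reaction is non-spontaneous (proceeds in reverse).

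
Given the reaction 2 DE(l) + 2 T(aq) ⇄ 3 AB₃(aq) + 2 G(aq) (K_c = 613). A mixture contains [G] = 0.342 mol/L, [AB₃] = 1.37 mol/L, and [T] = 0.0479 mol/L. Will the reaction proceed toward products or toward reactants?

forward (toward products)

(DE is a pure liquid — omitted from Q_c.)
Q_c = [AB₃]³·[G]² / [T]² = (1.37)³·(0.342)² / (0.0479)² = 131
Q_c = 131 < K_c = 613, so the forward reaction proceeds.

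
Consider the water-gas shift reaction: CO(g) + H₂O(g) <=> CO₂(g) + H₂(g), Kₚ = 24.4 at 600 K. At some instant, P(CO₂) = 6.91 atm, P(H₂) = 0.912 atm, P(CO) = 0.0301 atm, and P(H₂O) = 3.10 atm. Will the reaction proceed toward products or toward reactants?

toward reactants

Qₚ = P(CO₂)·P(H₂) / (P(CO)·P(H₂O)) = (6.91)·(0.912) / ((0.0301)·(3.10)) = 67.5
Qₚ = 67.5 > Kₚ = 24.4, so the reverse reaction proceeds.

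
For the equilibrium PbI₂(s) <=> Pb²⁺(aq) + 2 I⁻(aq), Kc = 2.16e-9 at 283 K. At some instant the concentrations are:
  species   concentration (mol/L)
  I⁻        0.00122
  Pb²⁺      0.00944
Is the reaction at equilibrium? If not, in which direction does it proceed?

(PbI₂ is a pure solid — omitted from Qc.)
Qc = [Pb²⁺]·[I⁻]² = (0.00944)·(0.00122)² = 1.41e-8
Qc = 1.41e-8 > Kc = 2.16e-9, so the reverse reaction proceeds.

toward reactants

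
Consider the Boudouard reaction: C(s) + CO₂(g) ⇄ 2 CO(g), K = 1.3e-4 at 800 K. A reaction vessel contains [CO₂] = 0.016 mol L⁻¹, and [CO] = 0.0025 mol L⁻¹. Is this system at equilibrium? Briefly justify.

no; Q > K, reaction proceeds in reverse

(C is a pure solid — omitted from Q.)
Q = [CO]² / [CO₂] = (0.0025)² / (0.016) = 3.9e-4
Q = 3.9e-4 > K = 1.3e-4: net reverse reaction.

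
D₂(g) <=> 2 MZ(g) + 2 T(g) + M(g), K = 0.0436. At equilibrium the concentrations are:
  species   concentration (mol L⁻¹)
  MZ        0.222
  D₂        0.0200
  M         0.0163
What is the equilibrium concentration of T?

[T] = 1.04 mol L⁻¹

At equilibrium, K = [MZ]²·[T]²·[M] / [D₂] = 0.0436.
(0.222)²·([T])²·(0.0163) / (0.0200) = 0.0436
[T]² = 1.09 ⇒ [T] = 1.04 mol L⁻¹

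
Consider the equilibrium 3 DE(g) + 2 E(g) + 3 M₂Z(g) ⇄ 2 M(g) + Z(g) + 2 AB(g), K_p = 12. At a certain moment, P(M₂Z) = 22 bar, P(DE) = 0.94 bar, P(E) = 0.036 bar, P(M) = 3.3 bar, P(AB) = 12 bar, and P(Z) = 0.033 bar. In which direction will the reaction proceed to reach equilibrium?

in the forward direction

Q_p = P(M)²·P(Z)·P(AB)² / (P(DE)³·P(E)²·P(M₂Z)³) = (3.3)²·(0.033)·(12)² / ((0.94)³·(0.036)²·(22)³) = 4.5
Q_p = 4.5 < K_p = 12, so the forward reaction proceeds.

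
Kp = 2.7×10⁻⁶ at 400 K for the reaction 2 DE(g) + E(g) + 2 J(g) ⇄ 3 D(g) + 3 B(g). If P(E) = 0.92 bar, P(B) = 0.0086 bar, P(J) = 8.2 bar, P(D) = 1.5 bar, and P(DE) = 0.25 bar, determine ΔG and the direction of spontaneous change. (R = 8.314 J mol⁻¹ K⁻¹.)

Qp = P(D)³·P(B)³ / (P(DE)²·P(E)·P(J)²) = (1.5)³·(0.0086)³ / ((0.25)²·(0.92)·(8.2)²) = 5.55×10⁻⁷
ΔG = RT ln(Qp/Kp) = (8.314 J mol⁻¹ K⁻¹)(400 K) × ln(5.55×10⁻⁷/2.7×10⁻⁶)
   = (3.326 kJ/mol)(-1.582) = -5.26 kJ/mol
ΔG < 0, so the forward reaction is spontaneous (proceeds forward).

ΔG = -5.26 kJ/mol; the forward reaction is spontaneous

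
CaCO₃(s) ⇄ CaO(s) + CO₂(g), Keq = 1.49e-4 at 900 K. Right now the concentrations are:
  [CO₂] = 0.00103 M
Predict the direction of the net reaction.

in the reverse direction

(CaCO₃, CaO are pure solids — omitted from Q.)
Q = [CO₂] = 0.00103
Q = 0.00103 > Keq = 1.49e-4, so the reverse reaction proceeds.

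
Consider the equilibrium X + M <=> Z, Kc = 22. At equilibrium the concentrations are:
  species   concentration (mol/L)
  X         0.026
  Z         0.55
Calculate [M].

[M] = 0.96 mol/L

At equilibrium, Kc = [Z] / ([X]·[M]) = 22.
(0.55) / ((0.026)·([M])) = 22
[M] = 0.962 = 0.96 mol/L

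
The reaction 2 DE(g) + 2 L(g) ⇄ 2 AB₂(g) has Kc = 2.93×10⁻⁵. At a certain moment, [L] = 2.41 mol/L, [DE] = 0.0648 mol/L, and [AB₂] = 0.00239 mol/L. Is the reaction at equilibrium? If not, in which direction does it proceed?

Qc = [AB₂]² / ([DE]²·[L]²) = (0.00239)² / ((0.0648)²·(2.41)²) = 2.34×10⁻⁴
Qc = 2.34×10⁻⁴ > Kc = 2.93×10⁻⁵, so the reverse reaction proceeds.

in the reverse direction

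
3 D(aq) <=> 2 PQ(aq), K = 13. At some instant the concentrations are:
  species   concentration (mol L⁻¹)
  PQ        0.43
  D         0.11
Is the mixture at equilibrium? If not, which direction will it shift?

no; Q > K, reaction proceeds in reverse

Q = [PQ]² / [D]³ = (0.43)² / (0.11)³ = 140
Q = 140 > K = 13: net reverse reaction.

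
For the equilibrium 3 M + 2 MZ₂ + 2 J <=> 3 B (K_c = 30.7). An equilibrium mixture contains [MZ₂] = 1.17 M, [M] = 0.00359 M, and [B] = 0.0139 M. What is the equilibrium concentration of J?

At equilibrium, K_c = [B]³ / ([M]³·[MZ₂]²·[J]²) = 30.7.
(0.0139)³ / ((0.00359)³·(1.17)²·([J])²) = 30.7
[J]² = 1.38 ⇒ [J] = 1.18 M

[J] = 1.18 M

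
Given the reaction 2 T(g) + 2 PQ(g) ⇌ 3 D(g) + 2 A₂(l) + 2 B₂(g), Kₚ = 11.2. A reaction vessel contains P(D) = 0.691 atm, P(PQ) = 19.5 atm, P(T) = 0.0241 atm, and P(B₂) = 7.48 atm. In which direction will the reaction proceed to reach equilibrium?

(A₂ is a pure liquid — omitted from Qₚ.)
Qₚ = P(D)³·P(B₂)² / (P(T)²·P(PQ)²) = (0.691)³·(7.48)² / ((0.0241)²·(19.5)²) = 83.6
Qₚ = 83.6 > Kₚ = 11.2, so the reverse reaction proceeds.

in the reverse direction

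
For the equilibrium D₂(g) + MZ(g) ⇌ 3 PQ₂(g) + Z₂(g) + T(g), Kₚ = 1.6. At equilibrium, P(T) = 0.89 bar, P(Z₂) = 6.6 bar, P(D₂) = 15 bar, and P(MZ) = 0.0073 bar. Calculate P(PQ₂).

At equilibrium, Kₚ = P(PQ₂)³·P(Z₂)·P(T) / (P(D₂)·P(MZ)) = 1.6.
(P(PQ₂))³·(6.6)·(0.89) / ((15)·(0.0073)) = 1.6
P(PQ₂)³ = 0.0298 ⇒ P(PQ₂) = 0.31 bar

P(PQ₂) = 0.31 bar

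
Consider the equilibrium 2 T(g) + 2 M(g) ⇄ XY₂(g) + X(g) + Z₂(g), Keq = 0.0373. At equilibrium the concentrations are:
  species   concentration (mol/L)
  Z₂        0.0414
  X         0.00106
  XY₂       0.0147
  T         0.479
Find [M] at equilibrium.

[M] = 0.00868 mol/L

At equilibrium, Keq = [XY₂]·[X]·[Z₂] / ([T]²·[M]²) = 0.0373.
(0.0147)·(0.00106)·(0.0414) / ((0.479)²·([M])²) = 0.0373
[M]² = 7.54e-5 ⇒ [M] = 0.00868 mol/L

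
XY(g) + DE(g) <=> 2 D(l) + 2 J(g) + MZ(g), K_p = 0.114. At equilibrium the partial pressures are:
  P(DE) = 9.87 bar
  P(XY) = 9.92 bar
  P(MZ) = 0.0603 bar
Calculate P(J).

P(J) = 13.6 bar

(D is a pure liquid — omitted from K_p.)
At equilibrium, K_p = P(J)²·P(MZ) / (P(XY)·P(DE)) = 0.114.
(P(J))²·(0.0603) / ((9.92)·(9.87)) = 0.114
P(J)² = 185 ⇒ P(J) = 13.6 bar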